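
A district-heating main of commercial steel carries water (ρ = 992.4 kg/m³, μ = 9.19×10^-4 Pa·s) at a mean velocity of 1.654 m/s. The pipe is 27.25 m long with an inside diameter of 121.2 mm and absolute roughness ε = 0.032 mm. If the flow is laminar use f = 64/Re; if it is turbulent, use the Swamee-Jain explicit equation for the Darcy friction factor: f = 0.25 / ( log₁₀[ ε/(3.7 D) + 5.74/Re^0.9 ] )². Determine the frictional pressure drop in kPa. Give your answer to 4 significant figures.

ΔP ≈ 5.310 kPa

Reynolds number Re = ρVD/μ = 992.4 · 1.654 · 0.1212 / 0.000919 = 2.165e+05.
Re > 4000 → turbulent. Relative roughness ε/D = 3.2e-05/0.1212 = 0.000264. Swamee-Jain: f = 0.25/(log₁₀[0.000264/3.7 + 5.74/2.165e+05^0.9])² = 0.25/(log₁₀[7.14e-05 + 9.06e-05])² = 0.25/(-3.791)² = 0.0174.
Darcy-Weisbach: ΔP = f(L/D)(ρV²/2) = 0.0174·(27.25/0.1212)·(992.4·1.654²/2) = 0.0174·224.8·1357 = 5310 Pa.
ΔP = 5310 Pa = 5.310 kPa.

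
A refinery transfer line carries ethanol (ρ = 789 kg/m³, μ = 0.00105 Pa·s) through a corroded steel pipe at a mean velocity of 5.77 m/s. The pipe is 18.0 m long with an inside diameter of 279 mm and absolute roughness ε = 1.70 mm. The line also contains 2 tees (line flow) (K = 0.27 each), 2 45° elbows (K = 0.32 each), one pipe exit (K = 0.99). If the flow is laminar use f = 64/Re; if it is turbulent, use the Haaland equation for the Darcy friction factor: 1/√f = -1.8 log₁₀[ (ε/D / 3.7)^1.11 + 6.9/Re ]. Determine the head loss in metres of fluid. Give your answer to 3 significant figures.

h_f ≈ 7.23 m

Reynolds number Re = ρVD/μ = 789 · 5.77 · 0.279 / 0.00105 = 1.21e+06.
Re > 4000 → turbulent. Relative roughness ε/D = 0.0017/0.279 = 0.00609. Haaland: 1/√f = -1.8 log₁₀[(0.00609/3.7)^1.11 + 6.9/1.21e+06] = -1.8 log₁₀[0.000814 + 5.7e-06] = 5.556, so f = 0.0324.
Total minor-loss coefficient ΣK = 2·0.27 + 2·0.32 + 1·0.99 = 2.17.
ΔP = [f·L/D + ΣK]·(ρV²/2) = [0.0324·18/0.279 + 2.17]·(789·5.77²/2) = [2.09 + 2.17]·1.313e+04 = 5.595e+04 Pa.
Head loss h_f = ΔP/(ρg) = 5.595e+04/(789·9.81) = 7.23 m.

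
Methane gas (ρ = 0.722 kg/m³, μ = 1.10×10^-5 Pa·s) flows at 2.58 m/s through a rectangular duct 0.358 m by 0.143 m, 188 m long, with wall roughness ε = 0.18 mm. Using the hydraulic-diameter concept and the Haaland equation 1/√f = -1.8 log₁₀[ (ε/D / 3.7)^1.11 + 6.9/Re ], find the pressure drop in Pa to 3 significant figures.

Hydraulic diameter D_h = 4A/P = 4·(0.358·0.143)/(2·(0.358+0.143)) = 0.2048/1.002 = 0.2044 m.
Re = ρVD_h/μ = 0.722·2.58·0.2044/1.1e-05 = 3.461e+04.
ε/D_h = 0.00018/0.2044 = 0.000881; Haaland gives 1/√f = -1.8 log₁₀[9.51e-05+0.000199] = 6.356, so f = 0.02476.
ΔP = f(L/D_h)(ρV²/2) = 0.02476·188/0.2044·2.403 = 54.72 Pa.

ΔP ≈ 54.7 Pa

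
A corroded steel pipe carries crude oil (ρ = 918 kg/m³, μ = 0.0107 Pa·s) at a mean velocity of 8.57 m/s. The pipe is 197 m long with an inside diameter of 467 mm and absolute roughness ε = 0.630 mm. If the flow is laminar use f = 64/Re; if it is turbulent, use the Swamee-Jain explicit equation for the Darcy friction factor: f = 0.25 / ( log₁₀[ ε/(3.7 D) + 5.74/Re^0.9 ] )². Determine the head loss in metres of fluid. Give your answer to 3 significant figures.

Reynolds number Re = ρVD/μ = 918 · 8.57 · 0.467 / 0.0107 = 3.434e+05.
Re > 4000 → turbulent. Relative roughness ε/D = 0.00063/0.467 = 0.00135. Swamee-Jain: f = 0.25/(log₁₀[0.00135/3.7 + 5.74/3.434e+05^0.9])² = 0.25/(log₁₀[0.000365 + 5.98e-05])² = 0.25/(-3.372)² = 0.02198.
Darcy-Weisbach: ΔP = f(L/D)(ρV²/2) = 0.02198·(197/0.467)·(918·8.57²/2) = 0.02198·421.8·3.371e+04 = 3.126e+05 Pa.
Head loss h_f = ΔP/(ρg) = 3.126e+05/(918·9.81) = 34.7 m.

h_f ≈ 34.7 m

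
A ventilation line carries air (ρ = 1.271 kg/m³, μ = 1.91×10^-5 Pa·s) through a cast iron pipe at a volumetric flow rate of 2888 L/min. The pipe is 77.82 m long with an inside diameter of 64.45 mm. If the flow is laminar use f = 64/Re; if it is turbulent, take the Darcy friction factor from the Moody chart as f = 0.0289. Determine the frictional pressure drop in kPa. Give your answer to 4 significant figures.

ΔP ≈ 4.827 kPa

Q = 2888 L/min = 2888/60000 = 0.04813 m³/s.
Cross-sectional area A = πD²/4 = π(0.06445)²/4 = 0.003262 m²; mean velocity V = Q/A = 0.04813/0.003262 = 14.75 m/s.
Reynolds number Re = ρVD/μ = 1.271 · 14.75 · 0.06445 / 1.91e-05 = 6.328e+04.
Re > 4000 → turbulent; use the Moody-chart value f = 0.0289.
Darcy-Weisbach: ΔP = f(L/D)(ρV²/2) = 0.0289·(77.82/0.06445)·(1.271·14.75²/2) = 0.0289·1207·138.3 = 4827 Pa.
ΔP = 4827 Pa = 4.827 kPa.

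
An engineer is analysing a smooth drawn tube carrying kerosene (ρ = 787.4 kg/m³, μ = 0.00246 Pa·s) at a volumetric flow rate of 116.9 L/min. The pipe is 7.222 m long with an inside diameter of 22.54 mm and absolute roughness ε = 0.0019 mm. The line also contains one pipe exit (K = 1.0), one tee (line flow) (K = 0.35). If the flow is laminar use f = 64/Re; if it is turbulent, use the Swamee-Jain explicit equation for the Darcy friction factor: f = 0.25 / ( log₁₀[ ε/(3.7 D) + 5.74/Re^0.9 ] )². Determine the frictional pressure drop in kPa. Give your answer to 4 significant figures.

ΔP ≈ 81.19 kPa

Q = 116.9 L/min = 116.9/60000 = 0.001948 m³/s.
Cross-sectional area A = πD²/4 = π(0.02254)²/4 = 0.000399 m²; mean velocity V = Q/A = 0.001948/0.000399 = 4.883 m/s.
Reynolds number Re = ρVD/μ = 787.4 · 4.883 · 0.02254 / 0.00246 = 3.523e+04.
Re > 4000 → turbulent. Relative roughness ε/D = 1.9e-06/0.02254 = 8.43e-05. Swamee-Jain: f = 0.25/(log₁₀[8.43e-05/3.7 + 5.74/3.523e+04^0.9])² = 0.25/(log₁₀[2.28e-05 + 0.000464])² = 0.25/(-3.312)² = 0.02278.
Total minor-loss coefficient ΣK = 1·1 + 1·0.35 = 1.35.
ΔP = [f·L/D + ΣK]·(ρV²/2) = [0.02278·7.222/0.02254 + 1.35]·(787.4·4.883²/2) = [7.3 + 1.35]·9386 = 8.119e+04 Pa.
ΔP = 8.119e+04 Pa = 81.19 kPa.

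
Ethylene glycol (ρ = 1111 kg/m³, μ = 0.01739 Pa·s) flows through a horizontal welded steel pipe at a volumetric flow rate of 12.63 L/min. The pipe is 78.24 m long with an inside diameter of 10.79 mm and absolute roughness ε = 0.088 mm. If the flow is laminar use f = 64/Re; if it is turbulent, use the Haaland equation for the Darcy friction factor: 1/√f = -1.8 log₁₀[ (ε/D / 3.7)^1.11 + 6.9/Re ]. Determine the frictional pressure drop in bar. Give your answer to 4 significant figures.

Q = 12.63 L/min = 12.63/60000 = 0.0002105 m³/s.
Cross-sectional area A = πD²/4 = π(0.01079)²/4 = 9.144e-05 m²; mean velocity V = Q/A = 0.0002105/9.144e-05 = 2.302 m/s.
Reynolds number Re = ρVD/μ = 1111 · 2.302 · 0.01079 / 0.0174 = 1587.
Re < 2300 → laminar flow, so f = 64/Re = 64/1587 = 0.04033 (the turbulent correlation is not needed).
Darcy-Weisbach: ΔP = f(L/D)(ρV²/2) = 0.04033·(78.24/0.01079)·(1111·2.302²/2) = 0.04033·7251·2944 = 8.609e+05 Pa.
ΔP = 8.609e+05 Pa = 8.609 bar.

ΔP ≈ 8.609 bar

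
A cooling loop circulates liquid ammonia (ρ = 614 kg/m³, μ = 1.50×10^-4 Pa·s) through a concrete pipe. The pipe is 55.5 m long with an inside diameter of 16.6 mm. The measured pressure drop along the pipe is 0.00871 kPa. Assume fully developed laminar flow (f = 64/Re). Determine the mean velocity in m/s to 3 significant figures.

V ≈ 0.00901 m/s

For laminar flow, f = 64/Re with Re = ρVD/μ, so Darcy-Weisbach reduces to ΔP = 32μLV/D². Solving for V: V = ΔP·D²/(32μL) = 8.71·(0.0166)²/(32·0.00015·55.5) = 0.009009 m/s.
Check: Re = ρVD/μ = 614·0.009009·0.0166/0.00015 = 612.2 < 2300, so the laminar assumption holds.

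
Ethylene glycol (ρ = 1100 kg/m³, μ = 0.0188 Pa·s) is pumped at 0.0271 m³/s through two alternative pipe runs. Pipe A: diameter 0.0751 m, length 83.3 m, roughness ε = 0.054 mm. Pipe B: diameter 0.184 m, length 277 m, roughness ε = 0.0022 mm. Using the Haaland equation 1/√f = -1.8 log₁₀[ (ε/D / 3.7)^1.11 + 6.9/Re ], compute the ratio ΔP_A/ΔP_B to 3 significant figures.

Pipe A: V = Q/A = 0.0271/0.00443 = 6.118 m/s; Re = 2.688e+04; ε/D = 0.000719; Haaland → f = 0.02551; ΔP_A = f(L/D)(ρV²/2) = 5.826e+05 Pa.
Pipe B: V = Q/A = 0.0271/0.02659 = 1.019 m/s; Re = 1.097e+04; ε/D = 1.2e-05; Haaland → f = 0.03012; ΔP_B = f(L/D)(ρV²/2) = 2.591e+04 Pa.
ΔP_A/ΔP_B = 5.826e+05/2.591e+04 = 22.5.

ΔP_A/ΔP_B ≈ 22.5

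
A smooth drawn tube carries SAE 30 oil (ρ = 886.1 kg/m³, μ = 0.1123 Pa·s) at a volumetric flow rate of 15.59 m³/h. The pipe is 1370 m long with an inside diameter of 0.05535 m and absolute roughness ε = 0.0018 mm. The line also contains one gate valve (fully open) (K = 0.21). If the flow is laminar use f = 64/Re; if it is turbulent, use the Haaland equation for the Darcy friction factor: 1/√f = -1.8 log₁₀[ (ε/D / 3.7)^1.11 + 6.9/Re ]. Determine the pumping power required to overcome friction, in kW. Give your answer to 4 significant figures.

Q = 15.59 m³/h = 15.59/3600 = 0.004331 m³/s.
Cross-sectional area A = πD²/4 = π(0.05535)²/4 = 0.002406 m²; mean velocity V = Q/A = 0.004331/0.002406 = 1.8 m/s.
Reynolds number Re = ρVD/μ = 886.1 · 1.8 · 0.05535 / 0.112 = 786.
Re < 2300 → laminar flow, so f = 64/Re = 64/786 = 0.08142 (the turbulent correlation is not needed).
Total minor-loss coefficient ΣK = 1·0.21 = 0.21.
ΔP = [f·L/D + ΣK]·(ρV²/2) = [0.08142·1370/0.05535 + 0.21]·(886.1·1.8²/2) = [2015 + 0.21]·1435 = 2.893e+06 Pa.
Pumping power P = QΔP = 0.004331·2.893e+06 = 12526 W = 12.53 kW.

P ≈ 12.53 kW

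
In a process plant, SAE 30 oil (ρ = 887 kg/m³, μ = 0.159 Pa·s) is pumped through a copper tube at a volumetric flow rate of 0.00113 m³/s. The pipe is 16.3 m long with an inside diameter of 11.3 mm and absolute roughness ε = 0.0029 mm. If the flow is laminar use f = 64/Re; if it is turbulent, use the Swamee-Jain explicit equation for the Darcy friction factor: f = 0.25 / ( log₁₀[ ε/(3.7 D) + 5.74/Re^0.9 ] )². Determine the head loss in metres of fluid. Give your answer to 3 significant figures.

Cross-sectional area A = πD²/4 = π(0.0113)²/4 = 0.0001003 m²; mean velocity V = Q/A = 0.00113/0.0001003 = 11.27 m/s.
Reynolds number Re = ρVD/μ = 887 · 11.27 · 0.0113 / 0.159 = 710.3.
Re < 2300 → laminar flow, so f = 64/Re = 64/710.3 = 0.0901 (the turbulent correlation is not needed).
Darcy-Weisbach: ΔP = f(L/D)(ρV²/2) = 0.0901·(16.3/0.0113)·(887·11.27²/2) = 0.0901·1442·5.631e+04 = 7.318e+06 Pa.
Head loss h_f = ΔP/(ρg) = 7.318e+06/(887·9.81) = 841 m.

h_f ≈ 841 m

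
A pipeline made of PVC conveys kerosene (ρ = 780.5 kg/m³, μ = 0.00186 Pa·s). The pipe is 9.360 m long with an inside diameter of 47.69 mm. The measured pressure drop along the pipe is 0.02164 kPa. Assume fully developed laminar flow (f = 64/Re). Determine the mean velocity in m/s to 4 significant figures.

For laminar flow, f = 64/Re with Re = ρVD/μ, so Darcy-Weisbach reduces to ΔP = 32μLV/D². Solving for V: V = ΔP·D²/(32μL) = 21.64·(0.04769)²/(32·0.00186·9.36) = 0.08834 m/s.
Check: Re = ρVD/μ = 780.5·0.08834·0.04769/0.00186 = 1768 < 2300, so the laminar assumption holds.

V ≈ 0.08834 m/s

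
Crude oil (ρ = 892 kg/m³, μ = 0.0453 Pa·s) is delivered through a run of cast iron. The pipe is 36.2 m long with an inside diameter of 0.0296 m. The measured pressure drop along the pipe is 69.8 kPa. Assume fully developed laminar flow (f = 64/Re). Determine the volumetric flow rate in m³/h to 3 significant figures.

Q ≈ 2.89 m³/h

For laminar flow, f = 64/Re with Re = ρVD/μ, so Darcy-Weisbach reduces to ΔP = 32μLV/D². Solving for V: V = ΔP·D²/(32μL) = 6.98e+04·(0.0296)²/(32·0.0453·36.2) = 1.165 m/s.
Check: Re = ρVD/μ = 892·1.165·0.0296/0.0453 = 679.3 < 2300, so the laminar assumption holds.
Q = V·A = 1.165·(π/4·0.0296²) = 0.000802 m³/s = 2.89 m³/h.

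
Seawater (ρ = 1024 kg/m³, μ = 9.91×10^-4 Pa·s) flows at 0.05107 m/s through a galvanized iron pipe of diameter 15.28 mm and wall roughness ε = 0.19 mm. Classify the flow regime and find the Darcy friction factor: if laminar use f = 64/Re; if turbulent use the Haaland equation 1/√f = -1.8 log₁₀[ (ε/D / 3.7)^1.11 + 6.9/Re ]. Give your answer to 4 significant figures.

f ≈ 0.07937

Re = ρVD/μ = 1024·0.05107·0.01528/0.000991 = 806.3.
Re < 2300 → laminar, so f = 64/Re = 0.07937 (roughness is irrelevant in laminar flow).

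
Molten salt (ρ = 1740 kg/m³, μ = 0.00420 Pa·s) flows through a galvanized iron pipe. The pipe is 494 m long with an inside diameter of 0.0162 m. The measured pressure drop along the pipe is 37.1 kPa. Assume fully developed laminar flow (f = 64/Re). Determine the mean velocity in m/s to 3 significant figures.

V ≈ 0.147 m/s

For laminar flow, f = 64/Re with Re = ρVD/μ, so Darcy-Weisbach reduces to ΔP = 32μLV/D². Solving for V: V = ΔP·D²/(32μL) = 3.71e+04·(0.0162)²/(32·0.0042·494) = 0.1466 m/s.
Check: Re = ρVD/μ = 1740·0.1466·0.0162/0.0042 = 984.2 < 2300, so the laminar assumption holds.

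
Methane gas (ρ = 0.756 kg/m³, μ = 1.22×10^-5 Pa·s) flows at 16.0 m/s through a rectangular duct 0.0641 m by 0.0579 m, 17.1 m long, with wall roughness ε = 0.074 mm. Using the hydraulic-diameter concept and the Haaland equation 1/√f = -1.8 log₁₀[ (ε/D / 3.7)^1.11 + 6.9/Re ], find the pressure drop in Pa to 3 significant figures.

ΔP ≈ 647 Pa

Hydraulic diameter D_h = 4A/P = 4·(0.0641·0.0579)/(2·(0.0641+0.0579)) = 0.01485/0.244 = 0.06084 m.
Re = ρVD_h/μ = 0.756·16·0.06084/1.22e-05 = 6.032e+04.
ε/D_h = 7.4e-05/0.06084 = 0.00122; Haaland gives 1/√f = -1.8 log₁₀[0.000136+0.000114] = 6.482, so f = 0.0238.
ΔP = f(L/D_h)(ρV²/2) = 0.0238·17.1/0.06084·96.77 = 647.2 Pa.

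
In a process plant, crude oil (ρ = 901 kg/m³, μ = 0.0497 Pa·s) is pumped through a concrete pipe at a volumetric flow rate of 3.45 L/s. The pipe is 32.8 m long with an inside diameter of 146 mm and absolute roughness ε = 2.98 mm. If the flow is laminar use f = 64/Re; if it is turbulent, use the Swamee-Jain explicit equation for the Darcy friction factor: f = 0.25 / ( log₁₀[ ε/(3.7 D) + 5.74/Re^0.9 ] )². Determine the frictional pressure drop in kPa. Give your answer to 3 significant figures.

Q = 3.45 L/s = 3.45/1000 = 0.00345 m³/s.
Cross-sectional area A = πD²/4 = π(0.146)²/4 = 0.01674 m²; mean velocity V = Q/A = 0.00345/0.01674 = 0.2061 m/s.
Reynolds number Re = ρVD/μ = 901 · 0.2061 · 0.146 / 0.0497 = 545.4.
Re < 2300 → laminar flow, so f = 64/Re = 64/545.4 = 0.1173 (the turbulent correlation is not needed).
Darcy-Weisbach: ΔP = f(L/D)(ρV²/2) = 0.1173·(32.8/0.146)·(901·0.2061²/2) = 0.1173·224.7·19.13 = 504.3 Pa.
ΔP = 504.3 Pa = 0.504 kPa.

ΔP ≈ 0.504 kPa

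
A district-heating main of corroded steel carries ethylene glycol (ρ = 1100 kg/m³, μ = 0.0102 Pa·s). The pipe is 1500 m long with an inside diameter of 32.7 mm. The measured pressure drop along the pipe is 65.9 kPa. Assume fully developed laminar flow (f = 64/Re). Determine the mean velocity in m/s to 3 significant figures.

V ≈ 0.144 m/s

For laminar flow, f = 64/Re with Re = ρVD/μ, so Darcy-Weisbach reduces to ΔP = 32μLV/D². Solving for V: V = ΔP·D²/(32μL) = 6.59e+04·(0.0327)²/(32·0.0102·1500) = 0.1439 m/s.
Check: Re = ρVD/μ = 1100·0.1439·0.0327/0.0102 = 507.6 < 2300, so the laminar assumption holds.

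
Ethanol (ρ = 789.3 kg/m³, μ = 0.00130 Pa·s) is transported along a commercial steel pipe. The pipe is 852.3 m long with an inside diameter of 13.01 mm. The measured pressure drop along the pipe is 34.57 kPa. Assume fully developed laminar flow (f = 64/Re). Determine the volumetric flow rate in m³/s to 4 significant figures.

For laminar flow, f = 64/Re with Re = ρVD/μ, so Darcy-Weisbach reduces to ΔP = 32μLV/D². Solving for V: V = ΔP·D²/(32μL) = 3.457e+04·(0.01301)²/(32·0.0013·852.3) = 0.165 m/s.
Check: Re = ρVD/μ = 789.3·0.165·0.01301/0.0013 = 1304 < 2300, so the laminar assumption holds.
Q = V·A = 0.165·(π/4·0.01301²) = 2.194e-05 m³/s = 2.194×10^-5 m³/s.

Q ≈ 2.194×10^-5 m³/s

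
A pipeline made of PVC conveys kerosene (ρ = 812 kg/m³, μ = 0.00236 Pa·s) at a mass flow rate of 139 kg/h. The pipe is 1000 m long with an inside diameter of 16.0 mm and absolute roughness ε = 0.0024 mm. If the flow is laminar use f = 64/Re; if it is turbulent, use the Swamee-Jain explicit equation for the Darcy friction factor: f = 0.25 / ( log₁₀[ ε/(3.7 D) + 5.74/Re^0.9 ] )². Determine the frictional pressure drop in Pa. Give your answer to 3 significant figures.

ΔP ≈ 69800 Pa

ṁ = 139 kg/h = 139/3600 = 0.03861 kg/s.
A = πD²/4 = π(0.016)²/4 = 0.0002011 m²; mean velocity V = ṁ/(ρA) = 0.03861/(812 · 0.0002011) = 0.2365 m/s.
Reynolds number Re = ρVD/μ = 812 · 0.2365 · 0.016 / 0.00236 = 1302.
Re < 2300 → laminar flow, so f = 64/Re = 64/1302 = 0.04916 (the turbulent correlation is not needed).
Darcy-Weisbach: ΔP = f(L/D)(ρV²/2) = 0.04916·(1000/0.016)·(812·0.2365²/2) = 0.04916·6.25e+04·22.71 = 6.977e+04 Pa.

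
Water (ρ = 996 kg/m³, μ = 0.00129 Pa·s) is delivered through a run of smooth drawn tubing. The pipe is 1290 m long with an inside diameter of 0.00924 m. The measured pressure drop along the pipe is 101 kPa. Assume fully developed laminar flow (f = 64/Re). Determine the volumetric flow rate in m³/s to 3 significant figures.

Q ≈ 1.09×10^-5 m³/s

For laminar flow, f = 64/Re with Re = ρVD/μ, so Darcy-Weisbach reduces to ΔP = 32μLV/D². Solving for V: V = ΔP·D²/(32μL) = 1.01e+05·(0.00924)²/(32·0.00129·1290) = 0.1619 m/s.
Check: Re = ρVD/μ = 996·0.1619·0.00924/0.00129 = 1155 < 2300, so the laminar assumption holds.
Q = V·A = 0.1619·(π/4·0.00924²) = 1.086e-05 m³/s = 1.09×10^-5 m³/s.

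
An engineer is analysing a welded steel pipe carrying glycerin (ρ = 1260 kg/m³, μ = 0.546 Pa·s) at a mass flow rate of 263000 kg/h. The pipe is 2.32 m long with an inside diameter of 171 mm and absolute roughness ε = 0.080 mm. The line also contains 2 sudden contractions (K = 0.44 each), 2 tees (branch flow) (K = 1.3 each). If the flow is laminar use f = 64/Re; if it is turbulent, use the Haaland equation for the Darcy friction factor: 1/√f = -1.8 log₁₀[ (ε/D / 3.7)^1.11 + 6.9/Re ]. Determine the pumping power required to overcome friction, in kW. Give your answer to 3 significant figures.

ṁ = 263000 kg/h = 263000/3600 = 73.06 kg/s.
A = πD²/4 = π(0.171)²/4 = 0.02297 m²; mean velocity V = ṁ/(ρA) = 73.06/(1260 · 0.02297) = 2.525 m/s.
Reynolds number Re = ρVD/μ = 1260 · 2.525 · 0.171 / 0.546 = 996.3.
Re < 2300 → laminar flow, so f = 64/Re = 64/996.3 = 0.06424 (the turbulent correlation is not needed).
Total minor-loss coefficient ΣK = 2·0.44 + 2·1.3 = 3.48.
ΔP = [f·L/D + ΣK]·(ρV²/2) = [0.06424·2.32/0.171 + 3.48]·(1260·2.525²/2) = [0.8716 + 3.48]·4016 = 1.747e+04 Pa.
Q = ṁ/ρ = 73.06/1260 = 0.05798 m³/s.
Pumping power P = QΔP = 0.05798·1.747e+04 = 1013 W = 1.01 kW.

P ≈ 1.01 kW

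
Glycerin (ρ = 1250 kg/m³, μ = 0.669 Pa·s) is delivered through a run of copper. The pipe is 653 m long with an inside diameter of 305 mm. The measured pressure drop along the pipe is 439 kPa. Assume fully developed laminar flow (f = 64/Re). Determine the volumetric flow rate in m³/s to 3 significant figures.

Q ≈ 0.213 m³/s

For laminar flow, f = 64/Re with Re = ρVD/μ, so Darcy-Weisbach reduces to ΔP = 32μLV/D². Solving for V: V = ΔP·D²/(32μL) = 4.39e+05·(0.305)²/(32·0.669·653) = 2.921 m/s.
Check: Re = ρVD/μ = 1250·2.921·0.305/0.669 = 1665 < 2300, so the laminar assumption holds.
Q = V·A = 2.921·(π/4·0.305²) = 0.2134 m³/s = 0.213 m³/s.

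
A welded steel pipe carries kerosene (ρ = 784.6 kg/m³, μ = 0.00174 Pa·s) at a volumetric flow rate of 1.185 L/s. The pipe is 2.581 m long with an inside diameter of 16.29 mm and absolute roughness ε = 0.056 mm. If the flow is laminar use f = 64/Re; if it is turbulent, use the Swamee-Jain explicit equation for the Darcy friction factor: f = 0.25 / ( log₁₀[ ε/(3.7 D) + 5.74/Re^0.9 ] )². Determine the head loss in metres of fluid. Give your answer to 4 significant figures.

h_f ≈ 7.885 m

Q = 1.185 L/s = 1.185/1000 = 0.001185 m³/s.
Cross-sectional area A = πD²/4 = π(0.01629)²/4 = 0.0002084 m²; mean velocity V = Q/A = 0.001185/0.0002084 = 5.686 m/s.
Reynolds number Re = ρVD/μ = 784.6 · 5.686 · 0.01629 / 0.00174 = 4.176e+04.
Re > 4000 → turbulent. Relative roughness ε/D = 5.6e-05/0.01629 = 0.00344. Swamee-Jain: f = 0.25/(log₁₀[0.00344/3.7 + 5.74/4.176e+04^0.9])² = 0.25/(log₁₀[0.000929 + 0.000398])² = 0.25/(-2.877)² = 0.0302.
Darcy-Weisbach: ΔP = f(L/D)(ρV²/2) = 0.0302·(2.581/0.01629)·(784.6·5.686²/2) = 0.0302·158.4·1.268e+04 = 6.069e+04 Pa.
Head loss h_f = ΔP/(ρg) = 6.069e+04/(784.6·9.81) = 7.885 m.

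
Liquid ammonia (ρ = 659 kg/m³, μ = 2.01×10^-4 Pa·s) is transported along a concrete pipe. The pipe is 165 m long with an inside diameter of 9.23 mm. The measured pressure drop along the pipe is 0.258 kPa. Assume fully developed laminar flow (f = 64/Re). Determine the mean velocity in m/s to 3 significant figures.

V ≈ 0.0207 m/s

For laminar flow, f = 64/Re with Re = ρVD/μ, so Darcy-Weisbach reduces to ΔP = 32μLV/D². Solving for V: V = ΔP·D²/(32μL) = 258·(0.00923)²/(32·0.000201·165) = 0.02071 m/s.
Check: Re = ρVD/μ = 659·0.02071·0.00923/0.000201 = 626.7 < 2300, so the laminar assumption holds.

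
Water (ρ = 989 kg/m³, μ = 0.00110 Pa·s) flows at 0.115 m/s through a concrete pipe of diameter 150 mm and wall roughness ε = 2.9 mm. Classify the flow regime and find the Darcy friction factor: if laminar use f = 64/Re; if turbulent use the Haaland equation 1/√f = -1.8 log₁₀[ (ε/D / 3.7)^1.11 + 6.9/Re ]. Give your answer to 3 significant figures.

Re = ρVD/μ = 989·0.115·0.15/0.0011 = 1.551e+04.
Re > 4000 → turbulent. ε/D = 0.0029/0.15 = 0.0193; Haaland: 1/√f = -1.8 log₁₀[0.00293 + 0.000445] = 4.449, so f = 0.05053.

f ≈ 0.0505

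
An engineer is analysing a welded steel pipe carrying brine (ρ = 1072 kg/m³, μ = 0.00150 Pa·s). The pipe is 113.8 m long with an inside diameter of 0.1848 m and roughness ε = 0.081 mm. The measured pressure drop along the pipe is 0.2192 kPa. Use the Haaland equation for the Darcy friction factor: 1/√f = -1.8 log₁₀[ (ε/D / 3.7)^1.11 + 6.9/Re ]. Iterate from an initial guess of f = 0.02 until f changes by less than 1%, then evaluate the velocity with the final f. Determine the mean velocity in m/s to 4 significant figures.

Rearranging Darcy-Weisbach: V = √(2·ΔP·D/(f·L·ρ)). With ε/D = 8.1e-05/0.1848 = 0.000438, iterate starting from f = 0.02:
  f = 0.02 → V = √(2·219.2·0.1848/(0.02·113.8·1072)) = 0.1822 m/s; Re = ρVD/μ = 2.407e+04; f → 0.02547
  f = 0.02547 → V = 0.1615 m/s; Re = 2.132e+04; f → 0.02616
  f = 0.02616 → V = 0.1593 m/s; Re = 2.104e+04; f → 0.02624
Converged (Δf/f < 1%). With the final f = 0.02624: V = √(2·219.2·0.1848/(0.02624·113.8·1072)) = 0.1591 m/s.

V ≈ 0.1591 m/s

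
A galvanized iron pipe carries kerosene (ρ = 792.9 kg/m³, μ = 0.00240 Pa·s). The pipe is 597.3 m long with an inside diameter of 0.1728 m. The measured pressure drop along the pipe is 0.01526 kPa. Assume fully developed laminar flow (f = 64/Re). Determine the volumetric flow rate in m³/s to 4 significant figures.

Q ≈ 2.330×10^-4 m³/s

For laminar flow, f = 64/Re with Re = ρVD/μ, so Darcy-Weisbach reduces to ΔP = 32μLV/D². Solving for V: V = ΔP·D²/(32μL) = 15.26·(0.1728)²/(32·0.0024·597.3) = 0.009933 m/s.
Check: Re = ρVD/μ = 792.9·0.009933·0.1728/0.0024 = 567.1 < 2300, so the laminar assumption holds.
Q = V·A = 0.009933·(π/4·0.1728²) = 0.000233 m³/s = 2.330×10^-4 m³/s.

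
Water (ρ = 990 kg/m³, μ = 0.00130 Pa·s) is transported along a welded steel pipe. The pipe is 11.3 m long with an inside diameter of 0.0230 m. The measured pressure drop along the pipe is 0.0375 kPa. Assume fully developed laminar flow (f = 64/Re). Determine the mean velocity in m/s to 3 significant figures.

V ≈ 0.0422 m/s

For laminar flow, f = 64/Re with Re = ρVD/μ, so Darcy-Weisbach reduces to ΔP = 32μLV/D². Solving for V: V = ΔP·D²/(32μL) = 37.5·(0.023)²/(32·0.0013·11.3) = 0.0422 m/s.
Check: Re = ρVD/μ = 990·0.0422·0.023/0.0013 = 739.2 < 2300, so the laminar assumption holds.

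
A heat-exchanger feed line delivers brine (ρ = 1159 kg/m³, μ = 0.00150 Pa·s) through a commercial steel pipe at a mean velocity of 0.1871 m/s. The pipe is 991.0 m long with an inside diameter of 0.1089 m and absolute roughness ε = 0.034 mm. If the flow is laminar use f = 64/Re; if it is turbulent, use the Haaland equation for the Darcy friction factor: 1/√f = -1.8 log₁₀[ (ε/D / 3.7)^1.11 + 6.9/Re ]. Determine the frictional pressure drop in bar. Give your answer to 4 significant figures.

Reynolds number Re = ρVD/μ = 1159 · 0.1871 · 0.1089 / 0.0015 = 1.574e+04.
Re > 4000 → turbulent. Relative roughness ε/D = 3.4e-05/0.1089 = 0.000312. Haaland: 1/√f = -1.8 log₁₀[(0.000312/3.7)^1.11 + 6.9/1.574e+04] = -1.8 log₁₀[3.01e-05 + 0.000438] = 5.993, so f = 0.02784.
Darcy-Weisbach: ΔP = f(L/D)(ρV²/2) = 0.02784·(991/0.1089)·(1159·0.1871²/2) = 0.02784·9100·20.29 = 5140 Pa.
ΔP = 5140 Pa = 0.05140 bar.

ΔP ≈ 0.05140 bar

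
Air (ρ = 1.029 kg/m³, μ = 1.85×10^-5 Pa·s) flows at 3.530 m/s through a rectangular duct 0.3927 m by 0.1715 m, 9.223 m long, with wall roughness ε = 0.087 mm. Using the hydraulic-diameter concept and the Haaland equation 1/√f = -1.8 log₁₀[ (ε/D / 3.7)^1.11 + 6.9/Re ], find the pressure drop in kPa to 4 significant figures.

Hydraulic diameter D_h = 4A/P = 4·(0.3927·0.1715)/(2·(0.3927+0.1715)) = 0.2694/1.128 = 0.2387 m.
Re = ρVD_h/μ = 1.029·3.53·0.2387/1.85e-05 = 4.687e+04.
ε/D_h = 8.7e-05/0.2387 = 0.000364; Haaland gives 1/√f = -1.8 log₁₀[3.57e-05+0.000147] = 6.728, so f = 0.02209.
ΔP = f(L/D_h)(ρV²/2) = 0.02209·9.223/0.2387·6.411 = 5.472 Pa.
ΔP = 0.005472 kPa.

ΔP ≈ 0.005472 kPa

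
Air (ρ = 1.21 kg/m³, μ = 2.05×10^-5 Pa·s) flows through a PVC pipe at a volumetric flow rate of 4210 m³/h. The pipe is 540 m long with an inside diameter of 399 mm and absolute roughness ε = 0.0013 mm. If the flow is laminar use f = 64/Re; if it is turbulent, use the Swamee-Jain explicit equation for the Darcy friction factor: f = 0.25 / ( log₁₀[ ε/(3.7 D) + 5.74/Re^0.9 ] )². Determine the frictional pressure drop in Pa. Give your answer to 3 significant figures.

ΔP ≈ 1090 Pa

Q = 4210 m³/h = 4210/3600 = 1.169 m³/s.
Cross-sectional area A = πD²/4 = π(0.399)²/4 = 0.125 m²; mean velocity V = Q/A = 1.169/0.125 = 9.353 m/s.
Reynolds number Re = ρVD/μ = 1.21 · 9.353 · 0.399 / 2.05e-05 = 2.203e+05.
Re > 4000 → turbulent. Relative roughness ε/D = 1.3e-06/0.399 = 3.26e-06. Swamee-Jain: f = 0.25/(log₁₀[3.26e-06/3.7 + 5.74/2.203e+05^0.9])² = 0.25/(log₁₀[8.81e-07 + 8.92e-05])² = 0.25/(-4.045)² = 0.01528.
Darcy-Weisbach: ΔP = f(L/D)(ρV²/2) = 0.01528·(540/0.399)·(1.21·9.353²/2) = 0.01528·1353·52.92 = 1094 Pa.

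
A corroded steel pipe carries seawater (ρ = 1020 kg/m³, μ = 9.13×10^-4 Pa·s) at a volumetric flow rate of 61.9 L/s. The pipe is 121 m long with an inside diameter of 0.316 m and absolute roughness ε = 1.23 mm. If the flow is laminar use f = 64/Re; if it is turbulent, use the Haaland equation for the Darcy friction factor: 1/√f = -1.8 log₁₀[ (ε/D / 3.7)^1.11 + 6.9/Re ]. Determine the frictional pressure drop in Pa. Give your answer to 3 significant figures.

Q = 61.9 L/s = 61.9/1000 = 0.0619 m³/s.
Cross-sectional area A = πD²/4 = π(0.316)²/4 = 0.07843 m²; mean velocity V = Q/A = 0.0619/0.07843 = 0.7893 m/s.
Reynolds number Re = ρVD/μ = 1020 · 0.7893 · 0.316 / 0.000913 = 2.786e+05.
Re > 4000 → turbulent. Relative roughness ε/D = 0.00123/0.316 = 0.00389. Haaland: 1/√f = -1.8 log₁₀[(0.00389/3.7)^1.11 + 6.9/2.786e+05] = -1.8 log₁₀[0.000495 + 2.48e-05] = 5.912, so f = 0.02861.
Darcy-Weisbach: ΔP = f(L/D)(ρV²/2) = 0.02861·(121/0.316)·(1020·0.7893²/2) = 0.02861·382.9·317.7 = 3481 Pa.

ΔP ≈ 3480 Pa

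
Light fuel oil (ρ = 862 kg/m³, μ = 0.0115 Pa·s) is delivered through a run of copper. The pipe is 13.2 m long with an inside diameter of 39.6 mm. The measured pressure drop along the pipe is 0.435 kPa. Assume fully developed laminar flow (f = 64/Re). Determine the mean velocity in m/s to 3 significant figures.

V ≈ 0.140 m/s

For laminar flow, f = 64/Re with Re = ρVD/μ, so Darcy-Weisbach reduces to ΔP = 32μLV/D². Solving for V: V = ΔP·D²/(32μL) = 435·(0.0396)²/(32·0.0115·13.2) = 0.1404 m/s.
Check: Re = ρVD/μ = 862·0.1404·0.0396/0.0115 = 416.8 < 2300, so the laminar assumption holds.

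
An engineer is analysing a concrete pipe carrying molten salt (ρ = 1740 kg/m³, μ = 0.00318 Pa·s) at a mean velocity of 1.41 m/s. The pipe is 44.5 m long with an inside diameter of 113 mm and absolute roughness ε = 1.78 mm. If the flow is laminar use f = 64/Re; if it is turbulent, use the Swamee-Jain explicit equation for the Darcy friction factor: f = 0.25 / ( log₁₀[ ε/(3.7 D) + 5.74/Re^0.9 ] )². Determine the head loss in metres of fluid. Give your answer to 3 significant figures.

h_f ≈ 1.81 m

Reynolds number Re = ρVD/μ = 1740 · 1.41 · 0.113 / 0.00318 = 8.718e+04.
Re > 4000 → turbulent. Relative roughness ε/D = 0.00178/0.113 = 0.0158. Swamee-Jain: f = 0.25/(log₁₀[0.0158/3.7 + 5.74/8.718e+04^0.9])² = 0.25/(log₁₀[0.00426 + 0.000205])² = 0.25/(-2.35)² = 0.04525.
Darcy-Weisbach: ΔP = f(L/D)(ρV²/2) = 0.04525·(44.5/0.113)·(1740·1.41²/2) = 0.04525·393.8·1730 = 3.082e+04 Pa.
Head loss h_f = ΔP/(ρg) = 3.082e+04/(1740·9.81) = 1.81 m.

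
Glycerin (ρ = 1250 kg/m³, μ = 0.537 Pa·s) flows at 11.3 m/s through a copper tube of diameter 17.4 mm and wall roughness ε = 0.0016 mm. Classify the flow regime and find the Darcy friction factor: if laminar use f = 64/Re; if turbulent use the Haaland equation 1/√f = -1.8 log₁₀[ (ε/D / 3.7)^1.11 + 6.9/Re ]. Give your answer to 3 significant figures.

f ≈ 0.140

Re = ρVD/μ = 1250·11.3·0.0174/0.537 = 457.7.
Re < 2300 → laminar, so f = 64/Re = 0.1398 (roughness is irrelevant in laminar flow).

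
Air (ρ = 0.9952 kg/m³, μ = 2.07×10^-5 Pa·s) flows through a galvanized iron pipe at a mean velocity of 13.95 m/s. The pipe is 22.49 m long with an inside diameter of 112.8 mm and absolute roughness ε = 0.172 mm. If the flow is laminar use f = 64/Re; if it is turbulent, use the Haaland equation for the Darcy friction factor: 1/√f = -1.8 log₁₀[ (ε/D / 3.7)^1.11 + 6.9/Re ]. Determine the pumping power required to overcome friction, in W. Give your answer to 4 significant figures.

Reynolds number Re = ρVD/μ = 0.9952 · 13.95 · 0.1128 / 2.07e-05 = 7.565e+04.
Re > 4000 → turbulent. Relative roughness ε/D = 0.000172/0.1128 = 0.00152. Haaland: 1/√f = -1.8 log₁₀[(0.00152/3.7)^1.11 + 6.9/7.565e+04] = -1.8 log₁₀[0.000175 + 9.12e-05] = 6.435, so f = 0.02415.
Darcy-Weisbach: ΔP = f(L/D)(ρV²/2) = 0.02415·(22.49/0.1128)·(0.9952·13.95²/2) = 0.02415·199.4·96.83 = 466.2 Pa.
Q = V·A = 13.95·0.009993 = 0.1394 m³/s.
Pumping power P = QΔP = 0.1394·466.2 = 64.996 W = 65.00 W.

P ≈ 65.00 W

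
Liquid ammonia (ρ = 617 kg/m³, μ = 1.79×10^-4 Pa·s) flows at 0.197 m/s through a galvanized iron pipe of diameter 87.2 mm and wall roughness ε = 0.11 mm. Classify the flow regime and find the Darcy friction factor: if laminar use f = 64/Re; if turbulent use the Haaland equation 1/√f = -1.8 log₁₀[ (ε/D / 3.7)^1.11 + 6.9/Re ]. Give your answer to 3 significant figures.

f ≈ 0.0240

Re = ρVD/μ = 617·0.197·0.0872/0.000179 = 5.921e+04.
Re > 4000 → turbulent. ε/D = 0.00011/0.0872 = 0.00126; Haaland: 1/√f = -1.8 log₁₀[0.000142 + 0.000117] = 6.458, so f = 0.02397.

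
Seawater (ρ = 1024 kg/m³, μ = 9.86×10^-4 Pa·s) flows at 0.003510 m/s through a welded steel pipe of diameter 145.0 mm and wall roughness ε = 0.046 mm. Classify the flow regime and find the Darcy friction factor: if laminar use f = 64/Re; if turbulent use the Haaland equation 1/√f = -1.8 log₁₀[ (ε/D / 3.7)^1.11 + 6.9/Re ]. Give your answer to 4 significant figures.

f ≈ 0.1211

Re = ρVD/μ = 1024·0.00351·0.145/0.000986 = 528.6.
Re < 2300 → laminar, so f = 64/Re = 0.1211 (roughness is irrelevant in laminar flow).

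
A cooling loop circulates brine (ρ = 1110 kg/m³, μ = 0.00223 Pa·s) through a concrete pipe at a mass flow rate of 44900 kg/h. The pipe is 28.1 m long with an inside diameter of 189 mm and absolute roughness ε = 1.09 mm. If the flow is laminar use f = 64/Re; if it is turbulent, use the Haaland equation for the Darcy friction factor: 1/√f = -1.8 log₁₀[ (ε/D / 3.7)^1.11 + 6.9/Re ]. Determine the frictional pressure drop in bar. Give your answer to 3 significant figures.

ṁ = 44900 kg/h = 44900/3600 = 12.47 kg/s.
A = πD²/4 = π(0.189)²/4 = 0.02806 m²; mean velocity V = ṁ/(ρA) = 12.47/(1110 · 0.02806) = 0.4005 m/s.
Reynolds number Re = ρVD/μ = 1110 · 0.4005 · 0.189 / 0.00223 = 3.768e+04.
Re > 4000 → turbulent. Relative roughness ε/D = 0.00109/0.189 = 0.00577. Haaland: 1/√f = -1.8 log₁₀[(0.00577/3.7)^1.11 + 6.9/3.768e+04] = -1.8 log₁₀[0.000766 + 0.000183] = 5.441, so f = 0.03378.
Darcy-Weisbach: ΔP = f(L/D)(ρV²/2) = 0.03378·(28.1/0.189)·(1110·0.4005²/2) = 0.03378·148.7·89.02 = 447.1 Pa.
ΔP = 447.1 Pa = 0.00447 bar.

ΔP ≈ 0.00447 bar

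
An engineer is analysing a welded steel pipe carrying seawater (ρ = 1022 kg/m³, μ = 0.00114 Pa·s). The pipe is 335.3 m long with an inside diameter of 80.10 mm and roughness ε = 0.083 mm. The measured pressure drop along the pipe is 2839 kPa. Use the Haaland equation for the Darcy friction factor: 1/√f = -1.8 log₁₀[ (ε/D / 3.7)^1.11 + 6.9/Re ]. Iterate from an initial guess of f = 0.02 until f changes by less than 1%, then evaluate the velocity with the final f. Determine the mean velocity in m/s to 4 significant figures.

V ≈ 8.088 m/s

Rearranging Darcy-Weisbach: V = √(2·ΔP·D/(f·L·ρ)). With ε/D = 8.3e-05/0.0801 = 0.00104, iterate starting from f = 0.02:
  f = 0.02 → V = √(2·2.839e+06·0.0801/(0.02·335.3·1022)) = 8.146 m/s; Re = ρVD/μ = 5.85e+05; f → 0.02028
  f = 0.02028 → V = 8.089 m/s; Re = 5.809e+05; f → 0.02029
Converged (Δf/f < 1%). With the final f = 0.02029: V = √(2·2.839e+06·0.0801/(0.02029·335.3·1022)) = 8.088 m/s.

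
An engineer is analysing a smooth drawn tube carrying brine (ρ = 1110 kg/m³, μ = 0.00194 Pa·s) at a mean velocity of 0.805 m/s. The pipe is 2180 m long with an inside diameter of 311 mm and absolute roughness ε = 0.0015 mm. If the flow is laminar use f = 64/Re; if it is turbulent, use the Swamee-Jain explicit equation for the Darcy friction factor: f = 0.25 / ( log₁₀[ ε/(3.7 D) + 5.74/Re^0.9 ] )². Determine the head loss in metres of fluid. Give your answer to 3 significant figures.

Reynolds number Re = ρVD/μ = 1110 · 0.805 · 0.311 / 0.00194 = 1.432e+05.
Re > 4000 → turbulent. Relative roughness ε/D = 1.5e-06/0.311 = 4.82e-06. Swamee-Jain: f = 0.25/(log₁₀[4.82e-06/3.7 + 5.74/1.432e+05^0.9])² = 0.25/(log₁₀[1.3e-06 + 0.000131])² = 0.25/(-3.877)² = 0.01663.
Darcy-Weisbach: ΔP = f(L/D)(ρV²/2) = 0.01663·(2180/0.311)·(1110·0.805²/2) = 0.01663·7010·359.7 = 4.192e+04 Pa.
Head loss h_f = ΔP/(ρg) = 4.192e+04/(1110·9.81) = 3.85 m.

h_f ≈ 3.85 m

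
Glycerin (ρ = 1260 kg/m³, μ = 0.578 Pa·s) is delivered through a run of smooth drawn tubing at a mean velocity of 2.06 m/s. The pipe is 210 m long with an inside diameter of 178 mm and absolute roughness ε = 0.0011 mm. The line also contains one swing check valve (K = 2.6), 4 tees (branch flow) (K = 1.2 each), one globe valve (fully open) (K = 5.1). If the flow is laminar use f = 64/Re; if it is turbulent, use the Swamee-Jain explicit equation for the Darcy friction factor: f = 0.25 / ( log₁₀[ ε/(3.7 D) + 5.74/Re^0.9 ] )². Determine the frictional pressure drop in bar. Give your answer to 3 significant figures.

Reynolds number Re = ρVD/μ = 1260 · 2.06 · 0.178 / 0.578 = 799.3.
Re < 2300 → laminar flow, so f = 64/Re = 64/799.3 = 0.08007 (the turbulent correlation is not needed).
Total minor-loss coefficient ΣK = 1·2.6 + 4·1.2 + 1·5.1 = 12.5.
ΔP = [f·L/D + ΣK]·(ρV²/2) = [0.08007·210/0.178 + 12.5]·(1260·2.06²/2) = [94.46 + 12.5]·2673 = 2.86e+05 Pa.
ΔP = 2.86e+05 Pa = 2.86 bar.

ΔP ≈ 2.86 bar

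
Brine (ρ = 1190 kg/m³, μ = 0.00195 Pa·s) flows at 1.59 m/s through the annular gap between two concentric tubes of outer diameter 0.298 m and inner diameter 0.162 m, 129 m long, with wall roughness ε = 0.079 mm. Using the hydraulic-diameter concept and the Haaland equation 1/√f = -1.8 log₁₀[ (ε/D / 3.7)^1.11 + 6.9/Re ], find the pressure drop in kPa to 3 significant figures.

Hydraulic diameter D_h = 4A/P = D_o - D_i = 0.298 - 0.162 = 0.136 m.
Re = ρVD_h/μ = 1190·1.59·0.136/0.00195 = 1.32e+05.
ε/D_h = 7.9e-05/0.136 = 0.000581; Haaland gives 1/√f = -1.8 log₁₀[5.99e-05+5.23e-05] = 7.11, so f = 0.01978.
ΔP = f(L/D_h)(ρV²/2) = 0.01978·129/0.136·1504 = 2.822e+04 Pa.
ΔP = 28.2 kPa.

ΔP ≈ 28.2 kPa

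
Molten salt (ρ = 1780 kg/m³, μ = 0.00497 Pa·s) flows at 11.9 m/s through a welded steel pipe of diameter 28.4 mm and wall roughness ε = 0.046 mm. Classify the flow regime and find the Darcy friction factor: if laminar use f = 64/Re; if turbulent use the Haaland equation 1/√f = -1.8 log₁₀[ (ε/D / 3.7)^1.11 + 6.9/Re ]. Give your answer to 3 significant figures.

f ≈ 0.0236

Re = ρVD/μ = 1780·11.9·0.0284/0.00497 = 1.21e+05.
Re > 4000 → turbulent. ε/D = 4.6e-05/0.0284 = 0.00162; Haaland: 1/√f = -1.8 log₁₀[0.000187 + 5.7e-05] = 6.503, so f = 0.02365.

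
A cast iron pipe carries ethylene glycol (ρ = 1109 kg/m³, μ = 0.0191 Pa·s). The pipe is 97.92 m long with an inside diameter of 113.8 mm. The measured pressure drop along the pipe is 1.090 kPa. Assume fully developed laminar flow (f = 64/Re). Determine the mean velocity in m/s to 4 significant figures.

V ≈ 0.2359 m/s

For laminar flow, f = 64/Re with Re = ρVD/μ, so Darcy-Weisbach reduces to ΔP = 32μLV/D². Solving for V: V = ΔP·D²/(32μL) = 1090·(0.1138)²/(32·0.0191·97.92) = 0.2359 m/s.
Check: Re = ρVD/μ = 1109·0.2359·0.1138/0.0191 = 1558 < 2300, so the laminar assumption holds.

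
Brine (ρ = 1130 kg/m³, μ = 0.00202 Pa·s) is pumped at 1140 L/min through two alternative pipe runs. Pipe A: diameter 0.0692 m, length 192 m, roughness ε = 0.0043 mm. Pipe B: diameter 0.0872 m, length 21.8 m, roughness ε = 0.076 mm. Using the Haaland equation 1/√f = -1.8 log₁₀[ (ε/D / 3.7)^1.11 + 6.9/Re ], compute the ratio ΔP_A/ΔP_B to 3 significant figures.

ΔP_A/ΔP_B ≈ 21.6

Pipe A: V = Q/A = 0.019/0.003761 = 5.052 m/s; Re = 1.956e+05; ε/D = 6.21e-05; Haaland → f = 0.01598; ΔP_A = f(L/D)(ρV²/2) = 6.393e+05 Pa.
Pipe B: V = Q/A = 0.019/0.005972 = 3.181 m/s; Re = 1.552e+05; ε/D = 0.000872; Haaland → f = 0.02073; ΔP_B = f(L/D)(ρV²/2) = 2.964e+04 Pa.
ΔP_A/ΔP_B = 6.393e+05/2.964e+04 = 21.6.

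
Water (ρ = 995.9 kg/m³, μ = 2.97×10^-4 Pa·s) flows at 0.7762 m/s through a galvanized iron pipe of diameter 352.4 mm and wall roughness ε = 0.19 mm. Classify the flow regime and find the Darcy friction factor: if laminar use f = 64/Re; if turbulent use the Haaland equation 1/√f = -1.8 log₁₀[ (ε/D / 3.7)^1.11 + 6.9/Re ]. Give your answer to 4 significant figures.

Re = ρVD/μ = 995.9·0.7762·0.3524/0.000297 = 9.172e+05.
Re > 4000 → turbulent. ε/D = 0.00019/0.3524 = 0.000539; Haaland: 1/√f = -1.8 log₁₀[5.51e-05 + 7.52e-06] = 7.565, so f = 0.01747.

f ≈ 0.01747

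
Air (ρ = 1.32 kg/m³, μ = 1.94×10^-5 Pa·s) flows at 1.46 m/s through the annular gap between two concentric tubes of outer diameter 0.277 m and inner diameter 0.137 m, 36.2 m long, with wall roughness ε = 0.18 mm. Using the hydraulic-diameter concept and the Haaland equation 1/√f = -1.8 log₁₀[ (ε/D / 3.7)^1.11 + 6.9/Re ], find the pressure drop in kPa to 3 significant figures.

Hydraulic diameter D_h = 4A/P = D_o - D_i = 0.277 - 0.137 = 0.14 m.
Re = ρVD_h/μ = 1.32·1.46·0.14/1.94e-05 = 1.391e+04.
ε/D_h = 0.00018/0.14 = 0.00129; Haaland gives 1/√f = -1.8 log₁₀[0.000145+0.000496] = 5.748, so f = 0.03027.
ΔP = f(L/D_h)(ρV²/2) = 0.03027·36.2/0.14·1.407 = 11.01 Pa.
ΔP = 0.0110 kPa.

ΔP ≈ 0.0110 kPa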